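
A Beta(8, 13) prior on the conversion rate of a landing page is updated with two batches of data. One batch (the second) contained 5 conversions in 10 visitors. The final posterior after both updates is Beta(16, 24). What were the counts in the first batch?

3 conversions and 6 bounces

Sequential conjugate updates are equivalent to a single update on the pooled data, so total successes = posterior α − prior α and total failures = posterior β − prior β.
Total across both batches: 16−8=8 conversions, 24−13=11 bounces.
Subtract the second batch: 8−5=3 conversions and 11−5=6 bounces.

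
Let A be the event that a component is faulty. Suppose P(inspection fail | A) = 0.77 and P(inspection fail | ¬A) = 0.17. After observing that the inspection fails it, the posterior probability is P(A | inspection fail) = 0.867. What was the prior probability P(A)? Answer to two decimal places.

Bayes' rule in odds form gives O(A|E) = O(A)·[P(E|A)/P(E|¬A)], hence O(A) = O(A|E)/LR.
Posterior odds = 0.867/(1−0.867) = 6.5188. LR = 0.77/0.17 = 4.5294.
Prior odds = 6.5188/4.5294 = 1.4392, so P(A) = 1.4392/(1+1.4392) ≈ 0.59.

P(A) = 0.59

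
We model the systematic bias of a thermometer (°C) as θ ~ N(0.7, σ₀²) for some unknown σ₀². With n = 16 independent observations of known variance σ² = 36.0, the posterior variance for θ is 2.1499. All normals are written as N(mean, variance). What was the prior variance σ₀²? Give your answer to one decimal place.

For the Normal–Normal model with known σ², precisions add: τ_n = τ₀ + n/σ².
So 1/σ₀² = 1/2.1499 − 16/36.0 = 0.465138 − 0.444444 = 0.020694.
Hence σ₀² = 1/0.020694 ≈ 48.3.

σ₀² = 48.3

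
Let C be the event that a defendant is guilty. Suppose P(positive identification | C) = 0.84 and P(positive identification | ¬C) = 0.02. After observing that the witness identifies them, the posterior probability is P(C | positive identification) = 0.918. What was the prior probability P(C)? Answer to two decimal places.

In odds form, posterior odds = prior odds × likelihood ratio, so prior odds = posterior odds ÷ LR.
Posterior odds = 0.918/(1−0.918) = 11.1951. LR = 0.84/0.02 = 42.0000.
Prior odds = 11.1951/42.0000 = 0.2666, so P(C) = 0.2666/(1+0.2666) ≈ 0.21.

P(C) = 0.21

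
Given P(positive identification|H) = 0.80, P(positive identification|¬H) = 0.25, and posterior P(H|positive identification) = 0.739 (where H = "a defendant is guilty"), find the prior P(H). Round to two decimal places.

Bayes' rule in odds form gives O(H|E) = O(H)·[P(E|H)/P(E|¬H)], hence O(H) = O(H|E)/LR.
Posterior odds = 0.739/(1−0.739) = 2.8314. LR = 0.80/0.25 = 3.2000.
Prior odds = 2.8314/3.2000 = 0.8848, so P(H) = 0.8848/(1+0.8848) ≈ 0.47.

P(H) = 0.47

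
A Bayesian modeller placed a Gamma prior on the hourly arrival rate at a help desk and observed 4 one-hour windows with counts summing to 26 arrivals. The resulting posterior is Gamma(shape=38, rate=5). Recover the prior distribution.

Gamma(shape=12, rate=1)

A Gamma(α, β) prior (rate parametrization) on a Poisson rate with n observations summing to S gives posterior Gamma(α+S, β+n).
So α = 38 − 26 = 12 and β = 5 − 4 = 1.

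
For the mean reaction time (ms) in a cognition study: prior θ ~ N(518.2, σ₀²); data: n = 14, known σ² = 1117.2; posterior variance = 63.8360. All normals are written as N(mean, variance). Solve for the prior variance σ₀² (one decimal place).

σ₀² = 319.1

Posterior precision equals prior precision plus data precision: 1/σ_n² = 1/σ₀² + n/σ².
So 1/σ₀² = 1/63.8360 − 14/1117.2 = 0.015665 − 0.012531 = 0.003134.
Hence σ₀² = 1/0.003134 ≈ 319.1.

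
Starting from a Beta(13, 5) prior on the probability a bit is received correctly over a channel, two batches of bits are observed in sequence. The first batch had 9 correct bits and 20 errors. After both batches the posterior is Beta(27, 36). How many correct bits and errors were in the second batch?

5 correct bits and 11 errors

Sequential conjugate updates are equivalent to a single update on the pooled data, so total successes = posterior α − prior α and total failures = posterior β − prior β.
Total across both batches: 27−13=14 correct bits, 36−5=31 errors.
Subtract the first batch: 14−9=5 correct bits and 31−20=11 errors.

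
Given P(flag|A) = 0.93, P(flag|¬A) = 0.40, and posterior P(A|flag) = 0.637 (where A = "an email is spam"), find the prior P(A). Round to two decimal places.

P(A) = 0.43

Bayes' rule in odds form gives O(A|E) = O(A)·[P(E|A)/P(E|¬A)], hence O(A) = O(A|E)/LR.
Posterior odds = 0.637/(1−0.637) = 1.7548. LR = 0.93/0.40 = 2.3250.
Prior odds = 1.7548/2.3250 = 0.7548, so P(A) = 0.7548/(1+0.7548) ≈ 0.43.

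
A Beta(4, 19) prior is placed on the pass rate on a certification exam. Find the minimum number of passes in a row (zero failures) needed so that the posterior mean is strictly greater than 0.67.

k = 35

After k passes and 0 failures the posterior is Beta(4+k, 19), with mean (4+k)/(4+19+k).
Set (4+k)/(23+k) > 0.67 and solve: k > (0.67·23 − 4)/(1 − 0.67) = 34.576.
The smallest integer exceeding 34.576 is 35, and checking k=35: (39)/(58) = 0.6724 > 0.67.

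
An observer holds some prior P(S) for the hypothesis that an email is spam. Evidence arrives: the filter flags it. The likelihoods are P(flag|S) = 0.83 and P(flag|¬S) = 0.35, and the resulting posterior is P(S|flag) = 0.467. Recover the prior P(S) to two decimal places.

P(S) = 0.27

In odds form, posterior odds = prior odds × likelihood ratio, so prior odds = posterior odds ÷ LR.
Posterior odds = 0.467/(1−0.467) = 0.8762. LR = 0.83/0.35 = 2.3714.
Prior odds = 0.8762/2.3714 = 0.3695, so P(S) = 0.3695/(1+0.3695) ≈ 0.27.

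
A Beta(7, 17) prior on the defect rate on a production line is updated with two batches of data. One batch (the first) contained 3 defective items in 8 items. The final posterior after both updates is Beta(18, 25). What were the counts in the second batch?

8 defective items and 3 good items

Because Beta–binomial updating is additive in the counts, the combined data contributed (α_post−α_prior, β_post−β_prior) successes and failures.
Total across both batches: 18−7=11 defective items, 25−17=8 good items.
Subtract the first batch: 11−3=8 defective items and 8−5=3 good items.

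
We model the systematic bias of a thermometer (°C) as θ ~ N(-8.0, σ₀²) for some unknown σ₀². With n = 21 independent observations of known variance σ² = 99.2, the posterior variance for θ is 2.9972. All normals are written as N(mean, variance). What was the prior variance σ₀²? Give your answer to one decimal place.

For the Normal–Normal model with known σ², precisions add: τ_n = τ₀ + n/σ².
So 1/σ₀² = 1/2.9972 − 21/99.2 = 0.333645 − 0.211694 = 0.121951.
Hence σ₀² = 1/0.121951 ≈ 8.2.

σ₀² = 8.2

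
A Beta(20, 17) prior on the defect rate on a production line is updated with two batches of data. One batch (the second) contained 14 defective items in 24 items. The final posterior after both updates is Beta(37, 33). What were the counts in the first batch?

3 defective items and 6 good items

Because Beta–binomial updating is additive in the counts, the combined data contributed (α_post−α_prior, β_post−β_prior) successes and failures.
Total across both batches: 37−20=17 defective items, 33−17=16 good items.
Subtract the second batch: 17−14=3 defective items and 16−10=6 good items.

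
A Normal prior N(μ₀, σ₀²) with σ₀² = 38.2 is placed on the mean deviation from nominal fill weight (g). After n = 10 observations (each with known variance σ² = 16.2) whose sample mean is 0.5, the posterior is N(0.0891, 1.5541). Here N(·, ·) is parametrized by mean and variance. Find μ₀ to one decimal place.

With known observation variance, the Normal–Normal posterior has precision τ_n = τ₀ + n/σ² and mean μ_n = (τ₀μ₀ + (n/σ²)x̄)/τ_n.
Here τ₀ = 1/38.2 = 0.026178 and τ_data = 10/16.2 = 0.617284, so τ_n = 0.643462.
Rearranging for μ₀: μ₀ = (μ_n·τ_n − τ_data·x̄)/τ₀ = (0.0891·0.643462 − 0.617284·0.5) / 0.026178 = -0.251310/0.026178 ≈ -9.6.

μ₀ = -9.6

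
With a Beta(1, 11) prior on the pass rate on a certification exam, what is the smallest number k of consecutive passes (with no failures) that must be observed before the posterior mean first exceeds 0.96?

After k passes and 0 failures the posterior is Beta(1+k, 11), with mean (1+k)/(1+11+k).
Set (1+k)/(12+k) > 0.96 and solve: k > (0.96·12 − 1)/(1 − 0.96) = 263.000.
The smallest integer exceeding 263.000 is 264, and checking k=264: (265)/(276) = 0.9601 > 0.96.

k = 264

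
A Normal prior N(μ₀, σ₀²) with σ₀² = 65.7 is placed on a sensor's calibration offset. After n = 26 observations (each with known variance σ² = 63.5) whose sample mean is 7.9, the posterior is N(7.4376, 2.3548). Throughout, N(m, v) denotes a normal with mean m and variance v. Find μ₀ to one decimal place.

μ₀ = -5.0

With known observation variance, the Normal–Normal posterior has precision τ_n = τ₀ + n/σ² and mean μ_n = (τ₀μ₀ + (n/σ²)x̄)/τ_n.
Here τ₀ = 1/65.7 = 0.015221 and τ_data = 26/63.5 = 0.409449, so τ_n = 0.424670.
Rearranging for μ₀: μ₀ = (μ_n·τ_n − τ_data·x̄)/τ₀ = (7.4376·0.424670 − 0.409449·7.9) / 0.015221 = -0.076122/0.015221 ≈ -5.0.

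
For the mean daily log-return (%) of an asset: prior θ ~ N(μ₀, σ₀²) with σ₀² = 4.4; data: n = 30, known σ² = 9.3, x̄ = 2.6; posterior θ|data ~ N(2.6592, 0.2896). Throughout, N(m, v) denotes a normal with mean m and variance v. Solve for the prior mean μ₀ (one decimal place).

μ₀ = 3.5

With known observation variance, the Normal–Normal posterior has precision τ_n = τ₀ + n/σ² and mean μ_n = (τ₀μ₀ + (n/σ²)x̄)/τ_n.
Here τ₀ = 1/4.4 = 0.227273 and τ_data = 30/9.3 = 3.225806, so τ_n = 3.453079.
Rearranging for μ₀: μ₀ = (μ_n·τ_n − τ_data·x̄)/τ₀ = (2.6592·3.453079 − 3.225806·2.6) / 0.227273 = 0.795332/0.227273 ≈ 3.5.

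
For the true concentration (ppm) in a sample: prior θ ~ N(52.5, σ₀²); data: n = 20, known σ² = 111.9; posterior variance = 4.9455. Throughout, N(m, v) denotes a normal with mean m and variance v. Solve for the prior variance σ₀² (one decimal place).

σ₀² = 42.6

Posterior precision equals prior precision plus data precision: 1/σ_n² = 1/σ₀² + n/σ².
So 1/σ₀² = 1/4.9455 − 20/111.9 = 0.202204 − 0.178731 = 0.023473.
Hence σ₀² = 1/0.023473 ≈ 42.6.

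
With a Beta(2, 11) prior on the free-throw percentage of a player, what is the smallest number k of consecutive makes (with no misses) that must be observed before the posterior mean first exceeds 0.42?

After k makes and 0 misses the posterior is Beta(2+k, 11), with mean (2+k)/(2+11+k).
Set (2+k)/(13+k) > 0.42 and solve: k > (0.42·13 − 2)/(1 − 0.42) = 5.966.
The smallest integer exceeding 5.966 is 6, and checking k=6: (8)/(19) = 0.4211 > 0.42.

k = 6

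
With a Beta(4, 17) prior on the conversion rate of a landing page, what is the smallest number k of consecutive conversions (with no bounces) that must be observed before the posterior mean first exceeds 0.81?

k = 69

After k conversions and 0 bounces the posterior is Beta(4+k, 17), with mean (4+k)/(4+17+k).
Set (4+k)/(21+k) > 0.81 and solve: k > (0.81·21 − 4)/(1 − 0.81) = 68.474.
The smallest integer exceeding 68.474 is 69, and checking k=69: (73)/(90) = 0.8111 > 0.81.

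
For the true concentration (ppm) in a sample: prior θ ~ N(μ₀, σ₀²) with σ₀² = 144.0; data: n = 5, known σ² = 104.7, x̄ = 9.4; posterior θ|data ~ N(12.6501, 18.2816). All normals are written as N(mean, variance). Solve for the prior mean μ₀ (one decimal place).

μ₀ = 35.0

With known observation variance, the Normal–Normal posterior has precision τ_n = τ₀ + n/σ² and mean μ_n = (τ₀μ₀ + (n/σ²)x̄)/τ_n.
Here τ₀ = 1/144.0 = 0.006944 and τ_data = 5/104.7 = 0.047755, so τ_n = 0.054699.
Rearranging for μ₀: μ₀ = (μ_n·τ_n − τ_data·x̄)/τ₀ = (12.6501·0.054699 − 0.047755·9.4) / 0.006944 = 0.243051/0.006944 ≈ 35.0.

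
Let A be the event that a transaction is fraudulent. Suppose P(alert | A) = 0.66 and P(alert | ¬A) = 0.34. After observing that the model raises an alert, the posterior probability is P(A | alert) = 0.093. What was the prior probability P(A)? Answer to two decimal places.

Bayes' rule in odds form gives O(A|E) = O(A)·[P(E|A)/P(E|¬A)], hence O(A) = O(A|E)/LR.
Posterior odds = 0.093/(1−0.093) = 0.1025. LR = 0.66/0.34 = 1.9412.
Prior odds = 0.1025/1.9412 = 0.0528, so P(A) = 0.0528/(1+0.0528) ≈ 0.05.

P(A) = 0.05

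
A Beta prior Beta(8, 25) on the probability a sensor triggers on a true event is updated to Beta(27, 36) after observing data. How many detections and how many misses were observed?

Beta is conjugate to the binomial likelihood: posterior = Beta(α+s, β+f).
Match parameters: s=27−8=19, f=36−25=11.

19 detections and 11 misses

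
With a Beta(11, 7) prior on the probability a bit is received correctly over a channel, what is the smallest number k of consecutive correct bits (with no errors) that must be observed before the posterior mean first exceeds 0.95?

After k correct bits and 0 errors the posterior is Beta(11+k, 7), with mean (11+k)/(11+7+k).
Set (11+k)/(18+k) > 0.95 and solve: k > (0.95·18 − 11)/(1 − 0.95) = 122.000.
The smallest integer exceeding 122.000 is 123.

k = 123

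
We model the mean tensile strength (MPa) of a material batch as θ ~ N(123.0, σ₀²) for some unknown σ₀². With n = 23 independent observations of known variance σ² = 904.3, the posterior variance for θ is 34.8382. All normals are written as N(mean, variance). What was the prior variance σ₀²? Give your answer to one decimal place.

For the Normal–Normal model with known σ², precisions add: τ_n = τ₀ + n/σ².
So 1/σ₀² = 1/34.8382 − 23/904.3 = 0.028704 − 0.025434 = 0.003270.
Hence σ₀² = 1/0.003270 ≈ 305.8.

σ₀² = 305.8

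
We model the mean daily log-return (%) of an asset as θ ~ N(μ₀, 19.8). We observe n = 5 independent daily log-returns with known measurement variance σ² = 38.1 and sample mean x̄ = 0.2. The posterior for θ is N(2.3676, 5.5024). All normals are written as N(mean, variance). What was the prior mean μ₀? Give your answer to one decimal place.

The posterior mean is a precision-weighted average: μ_n = (τ₀μ₀ + τ_data·x̄)/(τ₀+τ_data), with τ₀=1/σ₀² and τ_data=n/σ².
Here τ₀ = 1/19.8 = 0.050505 and τ_data = 5/38.1 = 0.131234, so τ_n = 0.181739.
Rearranging for μ₀: μ₀ = (μ_n·τ_n − τ_data·x̄)/τ₀ = (2.3676·0.181739 − 0.131234·0.2) / 0.050505 = 0.404038/0.050505 ≈ 8.0.

μ₀ = 8.0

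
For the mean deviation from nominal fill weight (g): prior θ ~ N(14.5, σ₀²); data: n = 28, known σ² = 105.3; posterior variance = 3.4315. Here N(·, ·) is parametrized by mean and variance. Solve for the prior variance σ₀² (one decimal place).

σ₀² = 39.2

For the Normal–Normal model with known σ², precisions add: τ_n = τ₀ + n/σ².
So 1/σ₀² = 1/3.4315 − 28/105.3 = 0.291418 − 0.265907 = 0.025511.
Hence σ₀² = 1/0.025511 ≈ 39.2.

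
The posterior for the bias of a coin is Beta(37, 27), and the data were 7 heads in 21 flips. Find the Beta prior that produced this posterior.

Beta is conjugate to the binomial likelihood: posterior = Beta(a+s, b+f).
Subtract the data counts: 37−7=30, 27−14=13.

Beta(30, 13)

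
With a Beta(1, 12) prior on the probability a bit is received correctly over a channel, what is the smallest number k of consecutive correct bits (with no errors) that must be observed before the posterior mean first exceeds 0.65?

k = 22

After k correct bits and 0 errors the posterior is Beta(1+k, 12), with mean (1+k)/(1+12+k).
Set (1+k)/(13+k) > 0.65 and solve: k > (0.65·13 − 1)/(1 − 0.65) = 21.286.
The smallest integer exceeding 21.286 is 22.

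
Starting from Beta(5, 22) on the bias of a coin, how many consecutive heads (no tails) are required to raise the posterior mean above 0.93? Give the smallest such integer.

After k heads and 0 tails the posterior is Beta(5+k, 22), with mean (5+k)/(5+22+k).
Set (5+k)/(27+k) > 0.93 and solve: k > (0.93·27 − 5)/(1 − 0.93) = 287.286.
The smallest integer exceeding 287.286 is 288.

k = 288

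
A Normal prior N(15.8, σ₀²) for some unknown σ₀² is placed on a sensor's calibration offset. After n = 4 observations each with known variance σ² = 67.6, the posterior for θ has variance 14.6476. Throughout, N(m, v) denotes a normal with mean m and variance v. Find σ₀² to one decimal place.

For the Normal–Normal model with known σ², precisions add: τ_n = τ₀ + n/σ².
So 1/σ₀² = 1/14.6476 − 4/67.6 = 0.068271 − 0.059172 = 0.009099.
Hence σ₀² = 1/0.009099 ≈ 109.9.

σ₀² = 109.9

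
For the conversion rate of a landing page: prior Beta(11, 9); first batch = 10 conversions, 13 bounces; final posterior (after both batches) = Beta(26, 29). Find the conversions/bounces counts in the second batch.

5 conversions and 7 bounces

Because Beta–binomial updating is additive in the counts, the combined data contributed (α_post−α_prior, β_post−β_prior) successes and failures.
Total across both batches: 26−11=15 conversions, 29−9=20 bounces.
Subtract the first batch: 15−10=5 conversions and 20−13=7 bounces.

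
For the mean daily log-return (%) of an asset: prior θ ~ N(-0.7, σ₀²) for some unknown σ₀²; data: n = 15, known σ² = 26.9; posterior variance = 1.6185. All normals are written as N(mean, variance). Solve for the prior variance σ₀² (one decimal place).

For the Normal–Normal model with known σ², precisions add: τ_n = τ₀ + n/σ².
So 1/σ₀² = 1/1.6185 − 15/26.9 = 0.617856 − 0.557621 = 0.060235.
Hence σ₀² = 1/0.060235 ≈ 16.6.

σ₀² = 16.6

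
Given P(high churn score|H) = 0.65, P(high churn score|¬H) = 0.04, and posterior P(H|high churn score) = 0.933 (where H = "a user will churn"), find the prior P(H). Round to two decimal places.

P(H) = 0.46

In odds form, posterior odds = prior odds × likelihood ratio, so prior odds = posterior odds ÷ LR.
Posterior odds = 0.933/(1−0.933) = 13.9254. LR = 0.65/0.04 = 16.2500.
Prior odds = 13.9254/16.2500 = 0.8569, so P(H) = 0.8569/(1+0.8569) ≈ 0.46.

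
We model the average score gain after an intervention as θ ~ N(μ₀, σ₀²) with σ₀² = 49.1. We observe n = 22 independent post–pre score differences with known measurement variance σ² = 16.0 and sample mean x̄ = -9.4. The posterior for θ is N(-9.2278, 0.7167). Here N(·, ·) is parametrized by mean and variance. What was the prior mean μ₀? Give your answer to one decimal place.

With known observation variance, the Normal–Normal posterior has precision τ_n = τ₀ + n/σ² and mean μ_n = (τ₀μ₀ + (n/σ²)x̄)/τ_n.
Here τ₀ = 1/49.1 = 0.020367 and τ_data = 22/16.0 = 1.375000, so τ_n = 1.395367.
Rearranging for μ₀: μ₀ = (μ_n·τ_n − τ_data·x̄)/τ₀ = (-9.2278·1.395367 − 1.375000·-9.4) / 0.020367 = 0.048832/0.020367 ≈ 2.4.

μ₀ = 2.4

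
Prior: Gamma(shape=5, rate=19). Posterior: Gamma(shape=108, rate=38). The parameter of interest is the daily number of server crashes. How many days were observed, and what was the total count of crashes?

Gamma–Poisson conjugacy: posterior shape = α + Σxᵢ, posterior rate = β + n.
Matching: Σxᵢ = 108 − 5 = 103 and n = 38 − 19 = 19.

n = 19 days with total 103 crashes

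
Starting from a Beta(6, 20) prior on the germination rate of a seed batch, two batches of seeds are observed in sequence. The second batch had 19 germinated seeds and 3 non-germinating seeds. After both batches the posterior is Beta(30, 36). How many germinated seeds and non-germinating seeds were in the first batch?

5 germinated seeds and 13 non-germinating seeds

Sequential conjugate updates are equivalent to a single update on the pooled data, so total successes = posterior α − prior α and total failures = posterior β − prior β.
Total across both batches: 30−6=24 germinated seeds, 36−20=16 non-germinating seeds.
Subtract the second batch: 24−19=5 germinated seeds and 16−3=13 non-germinating seeds.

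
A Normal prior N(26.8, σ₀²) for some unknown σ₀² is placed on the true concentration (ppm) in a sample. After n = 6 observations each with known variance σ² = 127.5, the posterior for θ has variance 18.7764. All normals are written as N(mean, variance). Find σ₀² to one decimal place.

For the Normal–Normal model with known σ², precisions add: τ_n = τ₀ + n/σ².
So 1/σ₀² = 1/18.7764 − 6/127.5 = 0.053258 − 0.047059 = 0.006199.
Hence σ₀² = 1/0.006199 ≈ 161.3.

σ₀² = 161.3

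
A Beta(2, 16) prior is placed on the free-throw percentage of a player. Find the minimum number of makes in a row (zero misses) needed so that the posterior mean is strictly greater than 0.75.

k = 47

After k makes and 0 misses the posterior is Beta(2+k, 16), with mean (2+k)/(2+16+k).
Set (2+k)/(18+k) > 0.75 and solve: k > (0.75·18 − 2)/(1 − 0.75) = 46.000.
The smallest integer exceeding 46.000 is 47.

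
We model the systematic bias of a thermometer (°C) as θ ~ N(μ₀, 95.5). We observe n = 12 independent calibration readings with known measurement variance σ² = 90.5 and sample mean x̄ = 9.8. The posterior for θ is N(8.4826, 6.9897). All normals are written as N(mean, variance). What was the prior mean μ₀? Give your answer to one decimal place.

With known observation variance, the Normal–Normal posterior has precision τ_n = τ₀ + n/σ² and mean μ_n = (τ₀μ₀ + (n/σ²)x̄)/τ_n.
Here τ₀ = 1/95.5 = 0.010471 and τ_data = 12/90.5 = 0.132597, so τ_n = 0.143068.
Rearranging for μ₀: μ₀ = (μ_n·τ_n − τ_data·x̄)/τ₀ = (8.4826·0.143068 − 0.132597·9.8) / 0.010471 = -0.085862/0.010471 ≈ -8.2.

μ₀ = -8.2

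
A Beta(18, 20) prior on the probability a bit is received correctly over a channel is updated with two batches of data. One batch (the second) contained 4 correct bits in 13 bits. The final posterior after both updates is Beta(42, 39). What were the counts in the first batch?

20 correct bits and 10 errors

Because Beta–binomial updating is additive in the counts, the combined data contributed (α_post−α_prior, β_post−β_prior) successes and failures.
Total across both batches: 42−18=24 correct bits, 39−20=19 errors.
Subtract the second batch: 24−4=20 correct bits and 19−9=10 errors.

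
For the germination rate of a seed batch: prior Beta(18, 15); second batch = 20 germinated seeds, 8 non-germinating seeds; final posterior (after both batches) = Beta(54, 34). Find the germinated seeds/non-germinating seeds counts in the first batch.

Sequential conjugate updates are equivalent to a single update on the pooled data, so total successes = posterior α − prior α and total failures = posterior β − prior β.
Total across both batches: 54−18=36 germinated seeds, 34−15=19 non-germinating seeds.
Subtract the second batch: 36−20=16 germinated seeds and 19−8=11 non-germinating seeds.

16 germinated seeds and 11 non-germinating seeds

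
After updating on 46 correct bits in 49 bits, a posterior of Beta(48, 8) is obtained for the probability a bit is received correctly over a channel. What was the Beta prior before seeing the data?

Beta(2, 5)

Under Beta–binomial conjugacy the posterior parameters are (a+s, b+f).
So a = 48 − 46 = 2 and b = 8 − 3 = 5.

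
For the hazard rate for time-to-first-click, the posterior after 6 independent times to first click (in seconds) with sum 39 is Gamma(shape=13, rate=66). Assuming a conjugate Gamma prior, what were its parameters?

For an exponential likelihood with a Gamma(α, β) prior on the rate, n observations with total T give posterior Gamma(α+n, β+T).
So α = 13 − 6 = 7 and β = 66 − 39 = 27.

Gamma(shape=7, rate=27)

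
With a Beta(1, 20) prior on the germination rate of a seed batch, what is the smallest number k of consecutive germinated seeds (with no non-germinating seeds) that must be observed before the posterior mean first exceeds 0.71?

After k germinated seeds and 0 non-germinating seeds the posterior is Beta(1+k, 20), with mean (1+k)/(1+20+k).
Set (1+k)/(21+k) > 0.71 and solve: k > (0.71·21 − 1)/(1 − 0.71) = 47.966.
The smallest integer exceeding 47.966 is 48, and checking k=48: (49)/(69) = 0.7101 > 0.71.

k = 48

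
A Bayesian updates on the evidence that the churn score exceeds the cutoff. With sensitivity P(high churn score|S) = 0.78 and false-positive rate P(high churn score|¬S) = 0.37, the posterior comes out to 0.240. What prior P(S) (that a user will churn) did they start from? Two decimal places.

P(S) = 0.13

In odds form, posterior odds = prior odds × likelihood ratio, so prior odds = posterior odds ÷ LR.
Posterior odds = 0.240/(1−0.240) = 0.3158. LR = 0.78/0.37 = 2.1081.
Prior odds = 0.3158/2.1081 = 0.1498, so P(S) = 0.1498/(1+0.1498) ≈ 0.13.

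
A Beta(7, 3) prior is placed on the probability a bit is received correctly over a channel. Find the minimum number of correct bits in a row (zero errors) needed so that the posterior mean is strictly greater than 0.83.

k = 8

After k correct bits and 0 errors the posterior is Beta(7+k, 3), with mean (7+k)/(7+3+k).
Set (7+k)/(10+k) > 0.83 and solve: k > (0.83·10 − 7)/(1 − 0.83) = 7.647.
The smallest integer exceeding 7.647 is 8, and checking k=8: (15)/(18) = 0.8333 > 0.83.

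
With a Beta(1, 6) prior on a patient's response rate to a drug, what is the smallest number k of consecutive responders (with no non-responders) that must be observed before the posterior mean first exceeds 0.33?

k = 2

After k responders and 0 non-responders the posterior is Beta(1+k, 6), with mean (1+k)/(1+6+k).
Set (1+k)/(7+k) > 0.33 and solve: k > (0.33·7 − 1)/(1 − 0.33) = 1.955.
The smallest integer exceeding 1.955 is 2, and checking k=2: (3)/(9) = 0.3333 > 0.33.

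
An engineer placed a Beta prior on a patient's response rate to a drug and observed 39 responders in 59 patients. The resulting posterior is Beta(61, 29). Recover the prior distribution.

Under Beta–binomial conjugacy the posterior parameters are (α+s, β+f).
Subtract the data counts: 61−39=22, 29−20=9.

Beta(22, 9)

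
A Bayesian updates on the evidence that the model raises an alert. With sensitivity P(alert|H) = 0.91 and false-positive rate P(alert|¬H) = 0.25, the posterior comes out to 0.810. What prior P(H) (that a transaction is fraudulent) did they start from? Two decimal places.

Bayes' rule in odds form gives O(H|E) = O(H)·[P(E|H)/P(E|¬H)], hence O(H) = O(H|E)/LR.
Posterior odds = 0.810/(1−0.810) = 4.2632. LR = 0.91/0.25 = 3.6400.
Prior odds = 4.2632/3.6400 = 1.1712, so P(H) = 1.1712/(1+1.1712) ≈ 0.54.

P(H) = 0.54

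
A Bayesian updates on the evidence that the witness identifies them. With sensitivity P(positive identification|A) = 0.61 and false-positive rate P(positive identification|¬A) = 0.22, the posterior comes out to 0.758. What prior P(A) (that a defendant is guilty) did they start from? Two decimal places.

Bayes' rule in odds form gives O(A|E) = O(A)·[P(E|A)/P(E|¬A)], hence O(A) = O(A|E)/LR.
Posterior odds = 0.758/(1−0.758) = 3.1322. LR = 0.61/0.22 = 2.7727.
Prior odds = 3.1322/2.7727 = 1.1297, so P(A) = 1.1297/(1+1.1297) ≈ 0.53.

P(A) = 0.53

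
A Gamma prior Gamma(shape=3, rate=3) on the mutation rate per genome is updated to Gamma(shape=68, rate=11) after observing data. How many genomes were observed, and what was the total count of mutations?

n = 8 genomes with total 65 mutations

Gamma–Poisson conjugacy: posterior shape = α + Σxᵢ, posterior rate = β + n.
Matching: Σxᵢ = 68 − 3 = 65 and n = 11 − 3 = 8.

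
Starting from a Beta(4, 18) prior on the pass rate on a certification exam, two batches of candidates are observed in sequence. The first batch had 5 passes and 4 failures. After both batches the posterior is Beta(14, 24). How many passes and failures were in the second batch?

Sequential conjugate updates are equivalent to a single update on the pooled data, so total successes = posterior α − prior α and total failures = posterior β − prior β.
Total across both batches: 14−4=10 passes, 24−18=6 failures.
Subtract the first batch: 10−5=5 passes and 6−4=2 failures.

5 passes and 2 failures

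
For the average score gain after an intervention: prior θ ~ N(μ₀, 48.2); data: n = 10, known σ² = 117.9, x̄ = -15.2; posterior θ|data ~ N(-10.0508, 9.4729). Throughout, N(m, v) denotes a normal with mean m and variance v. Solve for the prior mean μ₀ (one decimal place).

μ₀ = 11.0

With known observation variance, the Normal–Normal posterior has precision τ_n = τ₀ + n/σ² and mean μ_n = (τ₀μ₀ + (n/σ²)x̄)/τ_n.
Here τ₀ = 1/48.2 = 0.020747 and τ_data = 10/117.9 = 0.084818, so τ_n = 0.105565.
Rearranging for μ₀: μ₀ = (μ_n·τ_n − τ_data·x̄)/τ₀ = (-10.0508·0.105565 − 0.084818·-15.2) / 0.020747 = 0.228221/0.020747 ≈ 11.0.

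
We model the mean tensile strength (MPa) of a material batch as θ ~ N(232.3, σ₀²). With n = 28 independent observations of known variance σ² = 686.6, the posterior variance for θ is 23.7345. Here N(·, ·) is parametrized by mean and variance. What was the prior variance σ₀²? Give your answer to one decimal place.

For the Normal–Normal model with known σ², precisions add: τ_n = τ₀ + n/σ².
So 1/σ₀² = 1/23.7345 − 28/686.6 = 0.042133 − 0.040781 = 0.001352.
Hence σ₀² = 1/0.001352 ≈ 739.6.

σ₀² = 739.6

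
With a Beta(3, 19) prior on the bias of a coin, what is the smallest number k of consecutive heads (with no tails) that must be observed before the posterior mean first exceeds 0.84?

After k heads and 0 tails the posterior is Beta(3+k, 19), with mean (3+k)/(3+19+k).
Set (3+k)/(22+k) > 0.84 and solve: k > (0.84·22 − 3)/(1 − 0.84) = 96.750.
The smallest integer exceeding 96.750 is 97.

k = 97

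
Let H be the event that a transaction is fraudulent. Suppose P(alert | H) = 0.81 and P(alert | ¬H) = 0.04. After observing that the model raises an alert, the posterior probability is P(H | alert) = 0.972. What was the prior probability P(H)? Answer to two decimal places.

P(H) = 0.63

Bayes' rule in odds form gives O(H|E) = O(H)·[P(E|H)/P(E|¬H)], hence O(H) = O(H|E)/LR.
Posterior odds = 0.972/(1−0.972) = 34.7143. LR = 0.81/0.04 = 20.2500.
Prior odds = 34.7143/20.2500 = 1.7143, so P(H) = 1.7143/(1+1.7143) ≈ 0.63.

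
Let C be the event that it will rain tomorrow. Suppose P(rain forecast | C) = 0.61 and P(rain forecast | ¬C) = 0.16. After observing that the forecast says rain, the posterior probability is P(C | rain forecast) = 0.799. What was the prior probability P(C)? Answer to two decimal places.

Bayes' rule in odds form gives O(C|E) = O(C)·[P(E|C)/P(E|¬C)], hence O(C) = O(C|E)/LR.
Posterior odds = 0.799/(1−0.799) = 3.9751. LR = 0.61/0.16 = 3.8125.
Prior odds = 3.9751/3.8125 = 1.0426, so P(C) = 1.0426/(1+1.0426) ≈ 0.51.

P(C) = 0.51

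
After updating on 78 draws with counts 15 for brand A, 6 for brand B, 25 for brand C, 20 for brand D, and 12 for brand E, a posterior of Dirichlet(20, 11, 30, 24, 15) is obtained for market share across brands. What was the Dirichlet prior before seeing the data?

For a Dirichlet(α) prior with multinomial counts c, the posterior is Dirichlet(α + c) componentwise.
Subtract each count from the matching posterior parameter: 20−15=5, 11−6=5, 30−25=5, 24−20=4, 15−12=3.

Dirichlet(5, 5, 5, 4, 3)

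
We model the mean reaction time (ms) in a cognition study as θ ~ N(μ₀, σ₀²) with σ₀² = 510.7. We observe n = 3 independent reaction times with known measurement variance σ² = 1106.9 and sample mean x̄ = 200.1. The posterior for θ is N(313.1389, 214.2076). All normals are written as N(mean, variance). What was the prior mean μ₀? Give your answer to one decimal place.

μ₀ = 469.6

With known observation variance, the Normal–Normal posterior has precision τ_n = τ₀ + n/σ² and mean μ_n = (τ₀μ₀ + (n/σ²)x̄)/τ_n.
Here τ₀ = 1/510.7 = 0.001958 and τ_data = 3/1106.9 = 0.002710, so τ_n = 0.004668.
Rearranging for μ₀: μ₀ = (μ_n·τ_n − τ_data·x̄)/τ₀ = (313.1389·0.004668 − 0.002710·200.1) / 0.001958 = 0.919461/0.001958 ≈ 469.6.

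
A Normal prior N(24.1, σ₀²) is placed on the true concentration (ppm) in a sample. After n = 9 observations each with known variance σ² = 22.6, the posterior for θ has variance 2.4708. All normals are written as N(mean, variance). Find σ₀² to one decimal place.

σ₀² = 153.9

For the Normal–Normal model with known σ², precisions add: τ_n = τ₀ + n/σ².
So 1/σ₀² = 1/2.4708 − 9/22.6 = 0.404727 − 0.398230 = 0.006497.
Hence σ₀² = 1/0.006497 ≈ 153.9.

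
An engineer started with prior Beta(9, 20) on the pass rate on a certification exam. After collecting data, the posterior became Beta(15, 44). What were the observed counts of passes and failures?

Under Beta–binomial conjugacy the posterior parameters are (a+s, b+f).
So s = 15 − 9 = 6 and f = 44 − 20 = 24.

6 passes and 24 failures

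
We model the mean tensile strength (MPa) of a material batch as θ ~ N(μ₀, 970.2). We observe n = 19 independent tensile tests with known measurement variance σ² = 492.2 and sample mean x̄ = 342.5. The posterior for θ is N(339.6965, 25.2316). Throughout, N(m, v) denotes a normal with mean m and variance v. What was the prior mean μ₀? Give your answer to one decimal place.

μ₀ = 234.7

The posterior mean is a precision-weighted average: μ_n = (τ₀μ₀ + τ_data·x̄)/(τ₀+τ_data), with τ₀=1/σ₀² and τ_data=n/σ².
Here τ₀ = 1/970.2 = 0.001031 and τ_data = 19/492.2 = 0.038602, so τ_n = 0.039633.
Rearranging for μ₀: μ₀ = (μ_n·τ_n − τ_data·x̄)/τ₀ = (339.6965·0.039633 − 0.038602·342.5) / 0.001031 = 0.242006/0.001031 ≈ 234.7.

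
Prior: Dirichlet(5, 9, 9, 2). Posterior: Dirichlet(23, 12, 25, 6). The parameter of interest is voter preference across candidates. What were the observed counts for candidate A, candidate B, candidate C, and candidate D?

For a Dirichlet(α) prior with multinomial counts c, the posterior is Dirichlet(α + c) componentwise.
Counts are posterior − prior componentwise: 23−5=18, 12−9=3, 25−9=16, 6−2=4.

counts (18, 3, 16, 4)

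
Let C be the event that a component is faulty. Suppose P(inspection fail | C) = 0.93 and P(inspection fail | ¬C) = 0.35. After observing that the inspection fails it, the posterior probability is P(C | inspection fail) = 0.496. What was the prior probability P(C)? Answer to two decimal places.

Bayes' rule in odds form gives O(C|E) = O(C)·[P(E|C)/P(E|¬C)], hence O(C) = O(C|E)/LR.
Posterior odds = 0.496/(1−0.496) = 0.9841. LR = 0.93/0.35 = 2.6571.
Prior odds = 0.9841/2.6571 = 0.3704, so P(C) = 0.3704/(1+0.3704) ≈ 0.27.

P(C) = 0.27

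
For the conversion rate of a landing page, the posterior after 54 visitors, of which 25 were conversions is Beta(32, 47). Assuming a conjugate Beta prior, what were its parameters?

Beta(7, 18)

Beta is conjugate to the binomial likelihood: posterior = Beta(α+s, β+f).
Subtract the data counts: 32−25=7, 47−29=18.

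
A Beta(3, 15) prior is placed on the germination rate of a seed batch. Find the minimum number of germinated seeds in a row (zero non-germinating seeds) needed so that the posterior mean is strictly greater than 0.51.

After k germinated seeds and 0 non-germinating seeds the posterior is Beta(3+k, 15), with mean (3+k)/(3+15+k).
Set (3+k)/(18+k) > 0.51 and solve: k > (0.51·18 − 3)/(1 − 0.51) = 12.612.
The smallest integer exceeding 12.612 is 13.

k = 13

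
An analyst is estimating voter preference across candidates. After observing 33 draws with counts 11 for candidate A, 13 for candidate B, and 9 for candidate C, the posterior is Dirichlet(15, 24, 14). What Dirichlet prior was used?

Dirichlet(4, 11, 5)

For a Dirichlet(α) prior with multinomial counts c, the posterior is Dirichlet(α + c) componentwise.
Subtract each count from the matching posterior parameter: 15−11=4, 24−13=11, 14−9=5.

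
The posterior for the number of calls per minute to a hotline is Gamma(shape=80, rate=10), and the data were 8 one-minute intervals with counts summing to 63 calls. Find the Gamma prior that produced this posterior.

Gamma–Poisson conjugacy: posterior shape = α + Σxᵢ, posterior rate = β + n.
So α = 80 − 63 = 17 and β = 10 − 8 = 2.

Gamma(shape=17, rate=2)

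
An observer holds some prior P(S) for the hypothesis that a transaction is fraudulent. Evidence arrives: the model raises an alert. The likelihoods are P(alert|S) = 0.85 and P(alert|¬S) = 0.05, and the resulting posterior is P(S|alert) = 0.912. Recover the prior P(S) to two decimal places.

In odds form, posterior odds = prior odds × likelihood ratio, so prior odds = posterior odds ÷ LR.
Posterior odds = 0.912/(1−0.912) = 10.3636. LR = 0.85/0.05 = 17.0000.
Prior odds = 10.3636/17.0000 = 0.6096, so P(S) = 0.6096/(1+0.6096) ≈ 0.38.

P(S) = 0.38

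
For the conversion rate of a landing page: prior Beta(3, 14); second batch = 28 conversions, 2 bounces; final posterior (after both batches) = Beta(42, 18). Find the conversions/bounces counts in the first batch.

11 conversions and 2 bounces

Because Beta–binomial updating is additive in the counts, the combined data contributed (α_post−α_prior, β_post−β_prior) successes and failures.
Total across both batches: 42−3=39 conversions, 18−14=4 bounces.
Subtract the second batch: 39−28=11 conversions and 4−2=2 bounces.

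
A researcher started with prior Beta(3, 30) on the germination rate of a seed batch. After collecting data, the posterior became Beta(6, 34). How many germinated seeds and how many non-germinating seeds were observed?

Beta is conjugate to the binomial likelihood: posterior = Beta(a+s, b+f).
So s = 6 − 3 = 3 and f = 34 − 30 = 4.

3 germinated seeds and 4 non-germinating seeds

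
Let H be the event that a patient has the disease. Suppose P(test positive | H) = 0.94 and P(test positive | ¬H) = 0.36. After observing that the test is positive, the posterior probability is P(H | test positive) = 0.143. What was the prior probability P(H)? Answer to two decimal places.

In odds form, posterior odds = prior odds × likelihood ratio, so prior odds = posterior odds ÷ LR.
Posterior odds = 0.143/(1−0.143) = 0.1669. LR = 0.94/0.36 = 2.6111.
Prior odds = 0.1669/2.6111 = 0.0639, so P(H) = 0.0639/(1+0.0639) ≈ 0.06.

P(H) = 0.06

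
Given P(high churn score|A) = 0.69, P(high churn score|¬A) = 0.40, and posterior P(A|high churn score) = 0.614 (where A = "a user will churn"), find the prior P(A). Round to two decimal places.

Bayes' rule in odds form gives O(A|E) = O(A)·[P(E|A)/P(E|¬A)], hence O(A) = O(A|E)/LR.
Posterior odds = 0.614/(1−0.614) = 1.5907. LR = 0.69/0.40 = 1.7250.
Prior odds = 1.5907/1.7250 = 0.9221, so P(A) = 0.9221/(1+0.9221) ≈ 0.48.

P(A) = 0.48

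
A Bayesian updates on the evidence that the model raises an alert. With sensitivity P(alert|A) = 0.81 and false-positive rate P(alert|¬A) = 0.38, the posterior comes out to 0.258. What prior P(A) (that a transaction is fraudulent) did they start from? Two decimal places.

P(A) = 0.14

In odds form, posterior odds = prior odds × likelihood ratio, so prior odds = posterior odds ÷ LR.
Posterior odds = 0.258/(1−0.258) = 0.3477. LR = 0.81/0.38 = 2.1316.
Prior odds = 0.3477/2.1316 = 0.1631, so P(A) = 0.1631/(1+0.1631) ≈ 0.14.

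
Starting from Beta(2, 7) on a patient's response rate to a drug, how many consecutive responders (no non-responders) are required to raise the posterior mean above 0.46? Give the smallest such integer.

After k responders and 0 non-responders the posterior is Beta(2+k, 7), with mean (2+k)/(2+7+k).
Set (2+k)/(9+k) > 0.46 and solve: k > (0.46·9 − 2)/(1 − 0.46) = 3.963.
The smallest integer exceeding 3.963 is 4.

k = 4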